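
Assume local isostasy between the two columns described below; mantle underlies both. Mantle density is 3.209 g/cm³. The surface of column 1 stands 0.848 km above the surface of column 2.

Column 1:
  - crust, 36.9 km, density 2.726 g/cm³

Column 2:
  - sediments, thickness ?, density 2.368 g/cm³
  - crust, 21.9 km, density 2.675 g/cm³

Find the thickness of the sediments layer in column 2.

4.05 km

Take the compensation level at the base of the deeper column (depth z_c below the surface of column 1) and equate Σ ρ_i t_i down to z_c; mantle fills any gap and the z_c terms cancel.
Column 1: 36.9×2.726 + (z_c − 36.9)×3.209
Column 2: 0.848×0 + x×2.368 + 21.9×2.675 + (z_c − 0.848 − 21.9 − x)×3.209
The z_c×3.209 term appears on both sides and cancels. Collect the known terms of each column as K = Σ(ρt)_known − 3.209 × (depth of known layers): K_1 = 100.5894 − 3.209×36.9 = −17.8227; K_2 = 58.5825 − 3.209×(0.848 + 21.9) = −14.415832.
Balance: K_1 = K_2 − x×(3.209 − 2.368), so x = (K_2 − K_1)/(3.209 − 2.368) = 3.40687/0.841 = 4.05 km.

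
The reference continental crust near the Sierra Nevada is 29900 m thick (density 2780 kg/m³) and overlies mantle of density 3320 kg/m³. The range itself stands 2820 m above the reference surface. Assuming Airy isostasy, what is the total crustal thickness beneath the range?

47200 m

Root depth r = h ρ_c / (ρ_m − ρ_c) = 2820 m × 2780 / 540 = 14520 m.
Total thickness = T + h + r = 29900 m + 2820 m + 14520 m = 47200 m.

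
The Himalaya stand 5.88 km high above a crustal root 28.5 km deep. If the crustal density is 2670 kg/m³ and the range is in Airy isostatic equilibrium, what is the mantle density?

Airy balance: ρ_c h = (ρ_m − ρ_c) r → ρ_m = ρ_c (1 + h/r).
ρ_m = 2670 × (1 + 5.88 km/28.5 km) = 3220 kg/m³.

3220 kg/m³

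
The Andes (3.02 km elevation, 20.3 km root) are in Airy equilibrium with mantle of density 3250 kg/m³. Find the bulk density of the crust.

ρ_c h = (ρ_m − ρ_c) r → ρ_c (h + r) = ρ_m r → ρ_c = ρ_m r / (h + r).
ρ_c = 3250 × 20.3 km / (3.02 km + 20.3 km) = 2830 kg/m³.

2830 kg/m³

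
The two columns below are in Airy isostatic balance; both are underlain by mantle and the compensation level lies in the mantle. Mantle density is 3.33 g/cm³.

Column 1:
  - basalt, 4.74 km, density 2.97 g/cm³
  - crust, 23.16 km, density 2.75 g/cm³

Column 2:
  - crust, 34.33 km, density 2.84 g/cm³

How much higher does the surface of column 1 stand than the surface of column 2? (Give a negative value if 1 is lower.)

−0.505 km

For any compensation level in the mantle, the mantle terms cancel and isostasy reduces to e = (Σt_1 − Σt_2) − (Σ(ρt)_1 − Σ(ρt)_2) / ρ_m.
Σt_1 = 27.9 km; Σt_2 = 34.33 km; Σ(ρt)_1 = 77.7678; Σ(ρt)_2 = 97.4972 (in km·g/cm³).
e = (27.9 − 34.33) − (77.7678 − 97.4972) / 3.33 = −0.505 km.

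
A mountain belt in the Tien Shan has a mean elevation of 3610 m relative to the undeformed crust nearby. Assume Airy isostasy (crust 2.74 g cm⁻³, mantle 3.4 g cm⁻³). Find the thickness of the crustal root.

Isostatic balance requires: the weight of the topography is balanced by the buoyancy of the root, ρ_c h = (ρ_m − ρ_c) r.
r = h · ρ_c / (ρ_m − ρ_c) = 3610 m × 2.74 / (3.4 − 2.74) = 15000 m.

15000 m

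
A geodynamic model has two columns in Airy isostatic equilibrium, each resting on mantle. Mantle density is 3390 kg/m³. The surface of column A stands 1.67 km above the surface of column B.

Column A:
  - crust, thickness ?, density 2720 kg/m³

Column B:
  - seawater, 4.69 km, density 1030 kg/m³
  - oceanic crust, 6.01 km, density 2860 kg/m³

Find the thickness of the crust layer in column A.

29.7 km

Take the compensation level at the base of the deeper column (depth z_c below the surface of column A) and equate Σ ρ_i t_i down to z_c; mantle fills any gap and the z_c terms cancel.
Column A: x×2720 + (z_c − 0 − x)×3390
Column B: 1.67×0 + 4.69×1030 + 6.01×2860 + (z_c − 1.67 − 10.7)×3390
The z_c×3390 term appears on both sides and cancels. Collect the known terms of each column as K = Σ(ρt)_known − 3390 × (depth of known layers): K_A = 0 − 3390×0 = 0; K_B = 22019.3 − 3390×(1.67 + 10.7) = −19915.
Balance: K_A − x×(3390 − 2720) = K_B, so x = (K_A − K_B)/(3390 − 2720) = 19915/670 = 29.7 km.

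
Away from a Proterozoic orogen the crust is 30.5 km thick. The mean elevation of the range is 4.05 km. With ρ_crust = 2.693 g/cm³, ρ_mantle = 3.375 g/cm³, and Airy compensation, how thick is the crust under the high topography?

50.5 km

Root depth r = h ρ_c / (ρ_m − ρ_c) = 4.05 km × 2.693 / 0.682 = 15.99 km.
Total thickness = T + h + r = 30.5 km + 4.05 km + 15.99 km = 50.5 km.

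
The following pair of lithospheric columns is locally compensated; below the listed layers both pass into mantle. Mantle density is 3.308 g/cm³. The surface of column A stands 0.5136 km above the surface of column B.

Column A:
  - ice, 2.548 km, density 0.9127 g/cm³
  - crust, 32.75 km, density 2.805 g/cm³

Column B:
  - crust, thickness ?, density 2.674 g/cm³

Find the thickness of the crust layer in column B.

Take the compensation level at the base of the deeper column (depth z_c below the surface of column A) and equate Σ ρ_i t_i down to z_c; mantle fills any gap and the z_c terms cancel.
Column A: 2.548×0.9127 + 32.75×2.805 + (z_c − 35.298)×3.308
Column B: 0.5136×0 + x×2.674 + (z_c − 0.5136 − 0 − x)×3.308
The z_c×3.308 term appears on both sides and cancels. Collect the known terms of each column as K = Σ(ρt)_known − 3.308 × (depth of known layers): K_A = 94.1893096 − 3.308×35.298 = −22.5764744; K_B = 0 − 3.308×(0.5136 + 0) = −1.6989888.
Balance: K_A = K_B − x×(3.308 − 2.674), so x = (K_B − K_A)/(3.308 − 2.674) = 20.8775/0.634 = 32.9 km.

32.9 km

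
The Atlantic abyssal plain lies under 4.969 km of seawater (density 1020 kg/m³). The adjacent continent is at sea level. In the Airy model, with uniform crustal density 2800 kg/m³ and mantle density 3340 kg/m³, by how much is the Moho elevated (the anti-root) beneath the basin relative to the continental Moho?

16.4 km

In Airy isostatic equilibrium: replacing crust with seawater at the top is compensated by replacing crust with mantle at the base: d (ρ_c − ρ_w) = a (ρ_m − ρ_c).
a = d (ρ_c − ρ_w)/(ρ_m − ρ_c) = 4.969 km × 1780/540 = 16.4 km.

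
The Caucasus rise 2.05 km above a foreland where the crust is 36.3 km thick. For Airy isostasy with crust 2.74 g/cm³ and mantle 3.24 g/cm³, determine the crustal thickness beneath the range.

Root depth r = h ρ_c / (ρ_m − ρ_c) = 2.05 km × 2.74 / 0.5 = 11.23 km.
Total thickness = T + h + r = 36.3 km + 2.05 km + 11.23 km = 49.6 km.

49.6 km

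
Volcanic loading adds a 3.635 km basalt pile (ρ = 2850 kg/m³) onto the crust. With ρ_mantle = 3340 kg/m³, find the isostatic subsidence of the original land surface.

3.1 km

Subaerial loading: s = t ρ_load / ρ_m.
s = 3.635 km × 2850/3340 = 3.1 km.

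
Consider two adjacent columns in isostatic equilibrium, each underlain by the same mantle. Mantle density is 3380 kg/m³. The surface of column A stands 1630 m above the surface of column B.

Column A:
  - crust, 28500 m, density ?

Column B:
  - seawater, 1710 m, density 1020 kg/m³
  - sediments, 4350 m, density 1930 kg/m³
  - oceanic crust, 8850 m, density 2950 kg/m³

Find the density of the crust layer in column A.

Take the compensation level at the base of the deeper column (depth z_c below the surface of column A) and equate Σ ρ_i t_i down to z_c; mantle fills any gap and the z_c terms cancel.
Column A: 28500×ρ + (z_c − 28500)×3380
Column B: 1630×0 + 1710×1020 + 4350×1930 + 8850×2950 + (z_c − 1630 − 14910)×3380
The z_c×3380 term appears on both sides and cancels. Collect the known terms of each column as K = Σ(ρt)_known − 3380 × (depth of known layers): K_A = 0 − 3380×28500 = −96330000; K_B = 36247200 − 3380×(1630 + 14910) = −19658000.
Balance: K_A + 28500×ρ = K_B, so ρ = (K_B − K_A)/28500 = 76672000/28500 = 2690 kg/m³.

2690 kg/m³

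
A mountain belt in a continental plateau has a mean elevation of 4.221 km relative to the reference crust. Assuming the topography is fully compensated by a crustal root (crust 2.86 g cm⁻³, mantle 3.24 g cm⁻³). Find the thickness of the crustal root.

Isostatic balance requires: the weight of the topography is balanced by the buoyancy of the root, ρ_c h = (ρ_m − ρ_c) r.
r = h · ρ_c / (ρ_m − ρ_c) = 4.221 km × 2.86 / (3.24 − 2.86) = 31.8 km.

31.8 km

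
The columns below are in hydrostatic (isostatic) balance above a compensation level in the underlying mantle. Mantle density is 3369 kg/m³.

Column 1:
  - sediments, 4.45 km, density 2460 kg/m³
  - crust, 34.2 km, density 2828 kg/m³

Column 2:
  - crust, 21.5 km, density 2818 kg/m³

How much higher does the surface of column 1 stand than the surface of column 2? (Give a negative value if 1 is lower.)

3.18 km

For any compensation level in the mantle, the mantle terms cancel and isostasy reduces to e = (Σt_1 − Σt_2) − (Σ(ρt)_1 − Σ(ρt)_2) / ρ_m.
Σt_1 = 38.65 km; Σt_2 = 21.5 km; Σ(ρt)_1 = 107664.6; Σ(ρt)_2 = 60587 (in km·kg/m³).
e = (38.65 − 21.5) − (107664.6 − 60587) / 3369 = 3.18 km.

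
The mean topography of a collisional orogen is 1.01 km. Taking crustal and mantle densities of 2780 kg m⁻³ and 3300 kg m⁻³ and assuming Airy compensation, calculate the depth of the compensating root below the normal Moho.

Isostatic balance requires: the weight of the topography is balanced by the buoyancy of the root, ρ_c h = (ρ_m − ρ_c) r.
r = h · ρ_c / (ρ_m − ρ_c) = 1.01 km × 2780 / (3300 − 2780) = 5.4 km.

5.4 km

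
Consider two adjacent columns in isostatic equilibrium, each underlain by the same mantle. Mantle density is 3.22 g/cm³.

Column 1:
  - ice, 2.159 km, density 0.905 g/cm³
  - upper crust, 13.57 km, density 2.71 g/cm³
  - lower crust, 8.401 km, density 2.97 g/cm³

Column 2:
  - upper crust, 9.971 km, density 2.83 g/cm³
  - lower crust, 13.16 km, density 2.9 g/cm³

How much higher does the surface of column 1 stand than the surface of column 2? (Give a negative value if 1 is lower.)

1.84 km

For any compensation level in the mantle, the mantle terms cancel and isostasy reduces to e = (Σt_1 − Σt_2) − (Σ(ρt)_1 − Σ(ρt)_2) / ρ_m.
Σt_1 = 24.13 km; Σt_2 = 23.131 km; Σ(ρt)_1 = 63.679565; Σ(ρt)_2 = 66.38193 (in km·g/cm³).
e = (24.13 − 23.131) − (63.679565 − 66.38193) / 3.22 = 1.84 km.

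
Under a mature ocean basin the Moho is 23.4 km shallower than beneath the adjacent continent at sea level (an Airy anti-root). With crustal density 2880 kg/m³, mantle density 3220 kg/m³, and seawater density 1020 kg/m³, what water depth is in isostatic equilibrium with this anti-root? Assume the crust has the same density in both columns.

4.28 km

Replacing a thickness d of crust by seawater at the top must be balanced by replacing crust with mantle at the base: d (ρ_c − ρ_w) = a (ρ_m − ρ_c).
d = a (ρ_m − ρ_c)/(ρ_c − ρ_w) = 23.4 km × 340/1860 = 4.28 km.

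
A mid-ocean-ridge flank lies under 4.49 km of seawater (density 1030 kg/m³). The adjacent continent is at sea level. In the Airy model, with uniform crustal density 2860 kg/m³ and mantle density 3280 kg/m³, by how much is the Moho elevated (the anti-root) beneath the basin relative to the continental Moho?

19.6 km

In Airy isostatic equilibrium: replacing crust with seawater at the top is compensated by replacing crust with mantle at the base: d (ρ_c − ρ_w) = a (ρ_m − ρ_c).
a = d (ρ_c − ρ_w)/(ρ_m − ρ_c) = 4.49 km × 1830/420 = 19.6 km.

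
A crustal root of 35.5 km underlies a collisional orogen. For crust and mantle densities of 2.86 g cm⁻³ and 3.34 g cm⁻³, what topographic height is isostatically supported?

5.96 km

In Airy isostatic equilibrium: ρ_c h = (ρ_m − ρ_c) r.
h = r (ρ_m − ρ_c) / ρ_c = 35.5 km × (3.34 − 2.86) / 2.86 = 5.96 km.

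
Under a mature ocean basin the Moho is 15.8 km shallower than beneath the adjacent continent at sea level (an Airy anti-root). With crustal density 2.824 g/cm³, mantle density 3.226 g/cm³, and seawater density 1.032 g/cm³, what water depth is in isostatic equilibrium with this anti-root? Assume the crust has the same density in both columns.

3.54 km

Replacing a thickness d of crust by seawater at the top must be balanced by replacing crust with mantle at the base: d (ρ_c − ρ_w) = a (ρ_m − ρ_c).
d = a (ρ_m − ρ_c)/(ρ_c − ρ_w) = 15.8 km × 0.402/1.792 = 3.54 km.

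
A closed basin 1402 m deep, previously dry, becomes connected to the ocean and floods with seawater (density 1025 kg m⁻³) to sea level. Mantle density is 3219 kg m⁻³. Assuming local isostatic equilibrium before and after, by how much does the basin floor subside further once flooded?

After flooding the water column is d + s deep. Its weight must equal the weight of mantle displaced by the extra subsidence s: (d + s) ρ_w = s ρ_m.
s = d ρ_w / (ρ_m − ρ_w) = 1402 m × 1025/(3219 − 1025) = 655 m.

655 m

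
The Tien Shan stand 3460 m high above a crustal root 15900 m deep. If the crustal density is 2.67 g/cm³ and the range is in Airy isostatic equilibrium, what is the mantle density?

3.25 g/cm³

Airy balance: ρ_c h = (ρ_m − ρ_c) r → ρ_m = ρ_c (1 + h/r).
ρ_m = 2.67 × (1 + 3460 m/15900 m) = 3.25 g/cm³.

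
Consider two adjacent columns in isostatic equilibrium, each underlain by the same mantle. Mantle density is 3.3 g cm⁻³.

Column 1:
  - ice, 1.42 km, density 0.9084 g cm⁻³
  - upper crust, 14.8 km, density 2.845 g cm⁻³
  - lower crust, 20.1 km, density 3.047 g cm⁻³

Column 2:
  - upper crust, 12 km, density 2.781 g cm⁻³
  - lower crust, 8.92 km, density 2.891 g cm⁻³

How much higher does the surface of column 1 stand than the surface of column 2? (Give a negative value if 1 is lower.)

1.62 km

For any compensation level in the mantle, the mantle terms cancel and isostasy reduces to e = (Σt_1 − Σt_2) − (Σ(ρt)_1 − Σ(ρt)_2) / ρ_m.
Σt_1 = 36.32 km; Σt_2 = 20.92 km; Σ(ρt)_1 = 104.640628; Σ(ρt)_2 = 59.15972 (in km·g cm⁻³).
e = (36.32 − 20.92) − (104.640628 − 59.15972) / 3.3 = 1.62 km.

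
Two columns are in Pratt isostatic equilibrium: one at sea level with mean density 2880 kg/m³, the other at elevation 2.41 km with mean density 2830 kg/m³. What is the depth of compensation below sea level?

ρ_ref D = ρ (D + h) → D (ρ_ref − ρ) = ρ h.
D = ρ h/(ρ_ref − ρ) = 2830 × 2.41 km/(2880 − 2830) = 136 km.

136 km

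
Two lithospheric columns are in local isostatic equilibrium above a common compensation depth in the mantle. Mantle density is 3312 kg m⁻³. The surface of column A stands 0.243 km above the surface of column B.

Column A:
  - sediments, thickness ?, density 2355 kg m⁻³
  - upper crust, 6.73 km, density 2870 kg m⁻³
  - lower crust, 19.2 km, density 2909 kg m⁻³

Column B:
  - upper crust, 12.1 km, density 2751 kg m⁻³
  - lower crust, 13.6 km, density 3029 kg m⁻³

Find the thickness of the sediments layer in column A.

Take the compensation level at the base of the deeper column (depth z_c below the surface of column A) and equate Σ ρ_i t_i down to z_c; mantle fills any gap and the z_c terms cancel.
Column A: x×2355 + 6.73×2870 + 19.2×2909 + (z_c − 25.93 − x)×3312
Column B: 0.243×0 + 12.1×2751 + 13.6×3029 + (z_c − 0.243 − 25.7)×3312
The z_c×3312 term appears on both sides and cancels. Collect the known terms of each column as K = Σ(ρt)_known − 3312 × (depth of known layers): K_A = 75167.9 − 3312×25.93 = −10712.26; K_B = 74481.5 − 3312×(0.243 + 25.7) = −11441.716.
Balance: K_A − x×(3312 − 2355) = K_B, so x = (K_A − K_B)/(3312 − 2355) = 729.456/957 = 0.762 km.

0.762 km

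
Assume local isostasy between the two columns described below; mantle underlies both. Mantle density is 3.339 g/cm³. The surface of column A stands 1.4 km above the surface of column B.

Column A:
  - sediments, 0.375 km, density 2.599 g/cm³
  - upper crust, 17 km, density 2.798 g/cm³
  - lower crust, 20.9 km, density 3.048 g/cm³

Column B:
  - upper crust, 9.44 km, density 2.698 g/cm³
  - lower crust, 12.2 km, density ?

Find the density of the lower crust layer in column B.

2.94 g/cm³

Take the compensation level at the base of the deeper column (depth z_c below the surface of column A) and equate Σ ρ_i t_i down to z_c; mantle fills any gap and the z_c terms cancel.
Column A: 0.375×2.599 + 17×2.798 + 20.9×3.048 + (z_c − 38.275)×3.339
Column B: 1.4×0 + 9.44×2.698 + 12.2×ρ + (z_c − 1.4 − 21.64)×3.339
The z_c×3.339 term appears on both sides and cancels. Collect the known terms of each column as K = Σ(ρt)_known − 3.339 × (depth of known layers): K_A = 112.243825 − 3.339×38.275 = −15.5564; K_B = 25.46912 − 3.339×(1.4 + 21.64) = −51.46144.
Balance: K_A = K_B + 12.2×ρ, so ρ = (K_A − K_B)/12.2 = 35.905/12.2 = 2.94 g/cm³.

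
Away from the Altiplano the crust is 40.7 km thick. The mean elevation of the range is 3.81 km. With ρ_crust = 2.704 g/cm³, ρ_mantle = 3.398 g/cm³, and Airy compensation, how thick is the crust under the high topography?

Root depth r = h ρ_c / (ρ_m − ρ_c) = 3.81 km × 2.704 / 0.694 = 14.84 km.
Total thickness = T + h + r = 40.7 km + 3.81 km + 14.84 km = 59.4 km.

59.4 km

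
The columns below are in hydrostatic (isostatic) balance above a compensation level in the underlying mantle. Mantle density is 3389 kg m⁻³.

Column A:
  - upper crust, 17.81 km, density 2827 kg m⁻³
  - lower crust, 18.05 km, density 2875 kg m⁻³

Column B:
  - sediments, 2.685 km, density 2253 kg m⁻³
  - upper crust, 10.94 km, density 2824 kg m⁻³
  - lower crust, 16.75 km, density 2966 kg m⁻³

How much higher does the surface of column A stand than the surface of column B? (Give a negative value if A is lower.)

For any compensation level in the mantle, the mantle terms cancel and isostasy reduces to e = (Σt_A − Σt_B) − (Σ(ρt)_A − Σ(ρt)_B) / ρ_m.
Σt_A = 35.86 km; Σt_B = 30.375 km; Σ(ρt)_A = 102242.62; Σ(ρt)_B = 86624.365 (in km·kg m⁻³).
e = (35.86 − 30.375) − (102242.62 − 86624.365) / 3389 = 0.876 km.

0.876 km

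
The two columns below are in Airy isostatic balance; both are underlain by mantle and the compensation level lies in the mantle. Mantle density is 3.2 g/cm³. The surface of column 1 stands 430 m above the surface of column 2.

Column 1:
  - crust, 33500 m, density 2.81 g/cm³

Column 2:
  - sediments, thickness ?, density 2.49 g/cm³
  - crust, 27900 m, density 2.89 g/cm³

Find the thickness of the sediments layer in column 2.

Take the compensation level at the base of the deeper column (depth z_c below the surface of column 1) and equate Σ ρ_i t_i down to z_c; mantle fills any gap and the z_c terms cancel.
Column 1: 33500×2.81 + (z_c − 33500)×3.2
Column 2: 430×0 + x×2.49 + 27900×2.89 + (z_c − 430 − 27900 − x)×3.2
The z_c×3.2 term appears on both sides and cancels. Collect the known terms of each column as K = Σ(ρt)_known − 3.2 × (depth of known layers): K_1 = 94135 − 3.2×33500 = −13065; K_2 = 80631 − 3.2×(430 + 27900) = −10025.
Balance: K_1 = K_2 − x×(3.2 − 2.49), so x = (K_2 − K_1)/(3.2 − 2.49) = 3040/0.71 = 4280 m.

4280 m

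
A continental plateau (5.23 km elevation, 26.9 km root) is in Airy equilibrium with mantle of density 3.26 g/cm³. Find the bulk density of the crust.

ρ_c h = (ρ_m − ρ_c) r → ρ_c (h + r) = ρ_m r → ρ_c = ρ_m r / (h + r).
ρ_c = 3.26 × 26.9 km / (5.23 km + 26.9 km) = 2.73 g/cm³.

2.73 g/cm³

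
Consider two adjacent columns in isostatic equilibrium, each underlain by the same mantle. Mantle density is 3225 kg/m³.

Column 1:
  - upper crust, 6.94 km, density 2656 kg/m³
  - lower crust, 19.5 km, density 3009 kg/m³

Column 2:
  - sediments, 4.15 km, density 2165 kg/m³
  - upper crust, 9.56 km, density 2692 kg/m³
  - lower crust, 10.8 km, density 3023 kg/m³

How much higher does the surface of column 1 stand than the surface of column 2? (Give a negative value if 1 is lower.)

For any compensation level in the mantle, the mantle terms cancel and isostasy reduces to e = (Σt_1 − Σt_2) − (Σ(ρt)_1 − Σ(ρt)_2) / ρ_m.
Σt_1 = 26.44 km; Σt_2 = 24.51 km; Σ(ρt)_1 = 77108.14; Σ(ρt)_2 = 67368.67 (in km·kg/m³).
e = (26.44 − 24.51) − (77108.14 − 67368.67) / 3225 = −1.09 km.

−1.09 km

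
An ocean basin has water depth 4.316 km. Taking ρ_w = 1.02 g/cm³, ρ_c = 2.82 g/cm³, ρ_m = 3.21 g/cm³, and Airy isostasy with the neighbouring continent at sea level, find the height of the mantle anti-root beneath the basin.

Isostatic balance requires: replacing crust with seawater at the top is compensated by replacing crust with mantle at the base: d (ρ_c − ρ_w) = a (ρ_m − ρ_c).
a = d (ρ_c − ρ_w)/(ρ_m − ρ_c) = 4.316 km × 1.8/0.39 = 19.9 km.

19.9 km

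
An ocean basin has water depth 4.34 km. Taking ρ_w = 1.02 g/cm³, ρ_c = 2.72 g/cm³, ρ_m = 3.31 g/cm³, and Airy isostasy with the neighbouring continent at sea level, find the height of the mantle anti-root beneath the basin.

In Airy isostatic equilibrium: replacing crust with seawater at the top is compensated by replacing crust with mantle at the base: d (ρ_c − ρ_w) = a (ρ_m − ρ_c).
a = d (ρ_c − ρ_w)/(ρ_m − ρ_c) = 4.34 km × 1.7/0.59 = 12.5 km.

12.5 km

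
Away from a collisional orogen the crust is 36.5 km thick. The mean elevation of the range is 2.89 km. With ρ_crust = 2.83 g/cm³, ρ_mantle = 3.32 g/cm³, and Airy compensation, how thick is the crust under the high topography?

Root depth r = h ρ_c / (ρ_m − ρ_c) = 2.89 km × 2.83 / 0.49 = 16.69 km.
Total thickness = T + h + r = 36.5 km + 2.89 km + 16.69 km = 56.1 km.

56.1 km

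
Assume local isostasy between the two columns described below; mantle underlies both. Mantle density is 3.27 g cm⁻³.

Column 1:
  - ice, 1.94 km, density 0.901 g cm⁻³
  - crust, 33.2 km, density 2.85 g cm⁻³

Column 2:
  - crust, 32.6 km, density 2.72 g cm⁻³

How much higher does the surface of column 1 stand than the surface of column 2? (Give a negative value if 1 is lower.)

0.187 km

For any compensation level in the mantle, the mantle terms cancel and isostasy reduces to e = (Σt_1 − Σt_2) − (Σ(ρt)_1 − Σ(ρt)_2) / ρ_m.
Σt_1 = 35.14 km; Σt_2 = 32.6 km; Σ(ρt)_1 = 96.36794; Σ(ρt)_2 = 88.672 (in km·g cm⁻³).
e = (35.14 − 32.6) − (96.36794 − 88.672) / 3.27 = 0.187 km.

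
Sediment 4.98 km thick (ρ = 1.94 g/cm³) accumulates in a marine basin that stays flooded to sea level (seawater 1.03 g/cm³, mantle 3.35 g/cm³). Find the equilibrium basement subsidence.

1.95 km

Submarine loading: the sediment displaces seawater, and the subsidence is in turn flooded, so s (ρ_m − ρ_w) = t (ρ_sed − ρ_w).
s = 4.98 km × (1.94 − 1.03) / (3.35 − 1.03) = 1.95 km.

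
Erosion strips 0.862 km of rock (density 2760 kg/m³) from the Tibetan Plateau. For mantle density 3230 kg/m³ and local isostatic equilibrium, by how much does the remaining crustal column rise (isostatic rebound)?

0.737 km

Unloading: uplift u = e ρ_c/ρ_m = 0.862 km × 2760/3230 = 0.737 km.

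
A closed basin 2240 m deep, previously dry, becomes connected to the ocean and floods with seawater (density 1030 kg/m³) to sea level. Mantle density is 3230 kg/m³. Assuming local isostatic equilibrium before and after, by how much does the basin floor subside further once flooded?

After flooding the water column is d + s deep. Its weight must equal the weight of mantle displaced by the extra subsidence s: (d + s) ρ_w = s ρ_m.
s = d ρ_w / (ρ_m − ρ_w) = 2240 m × 1030/(3230 − 1030) = 1050 m.

1050 m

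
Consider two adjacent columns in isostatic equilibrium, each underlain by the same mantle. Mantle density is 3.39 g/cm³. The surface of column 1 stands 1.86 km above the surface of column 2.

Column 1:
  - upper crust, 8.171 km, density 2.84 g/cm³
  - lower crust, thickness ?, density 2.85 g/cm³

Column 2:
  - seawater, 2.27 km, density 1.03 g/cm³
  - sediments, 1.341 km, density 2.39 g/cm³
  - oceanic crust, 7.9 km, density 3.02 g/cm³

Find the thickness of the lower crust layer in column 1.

21.2 km

Take the compensation level at the base of the deeper column (depth z_c below the surface of column 1) and equate Σ ρ_i t_i down to z_c; mantle fills any gap and the z_c terms cancel.
Column 1: 8.171×2.84 + x×2.85 + (z_c − 8.171 − x)×3.39
Column 2: 1.86×0 + 2.27×1.03 + 1.341×2.39 + 7.9×3.02 + (z_c − 1.86 − 11.511)×3.39
The z_c×3.39 term appears on both sides and cancels. Collect the known terms of each column as K = Σ(ρt)_known − 3.39 × (depth of known layers): K_1 = 23.20564 − 3.39×8.171 = −4.49405; K_2 = 29.40109 − 3.39×(1.86 + 11.511) = −15.9266.
Balance: K_1 − x×(3.39 − 2.85) = K_2, so x = (K_1 − K_2)/(3.39 − 2.85) = 11.4325/0.54 = 21.2 km.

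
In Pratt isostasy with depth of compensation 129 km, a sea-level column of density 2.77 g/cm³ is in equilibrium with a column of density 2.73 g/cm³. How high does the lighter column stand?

ρ_ref D = ρ (D + h) → h = D (ρ_ref − ρ)/ρ.
h = 129 km × (2.77 − 2.73)/2.73 = 1.89 km.

1.89 km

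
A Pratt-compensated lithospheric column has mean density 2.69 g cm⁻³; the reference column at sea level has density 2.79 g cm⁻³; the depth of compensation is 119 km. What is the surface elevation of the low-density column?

4.42 km

ρ_ref D = ρ (D + h) → h = D (ρ_ref − ρ)/ρ.
h = 119 km × (2.79 − 2.69)/2.69 = 4.42 km.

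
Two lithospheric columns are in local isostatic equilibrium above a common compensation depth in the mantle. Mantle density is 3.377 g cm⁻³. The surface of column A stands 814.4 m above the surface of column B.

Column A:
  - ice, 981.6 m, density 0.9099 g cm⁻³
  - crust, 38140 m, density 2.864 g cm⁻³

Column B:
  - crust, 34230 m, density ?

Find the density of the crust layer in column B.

Take the compensation level at the base of the deeper column (depth z_c below the surface of column A) and equate Σ ρ_i t_i down to z_c; mantle fills any gap and the z_c terms cancel.
Column A: 981.6×0.9099 + 38140×2.864 + (z_c − 39121.6)×3.377
Column B: 814.4×0 + 34230×ρ + (z_c − 814.4 − 34230)×3.377
The z_c×3.377 term appears on both sides and cancels. Collect the known terms of each column as K = Σ(ρt)_known − 3.377 × (depth of known layers): K_A = 110126.118 − 3.377×39121.6 = −21987.5254; K_B = 0 − 3.377×(814.4 + 34230) = −118344.939.
Balance: K_A = K_B + 34230×ρ, so ρ = (K_A − K_B)/34230 = 96357.4/34230 = 2.81 g cm⁻³.

2.81 g cm⁻³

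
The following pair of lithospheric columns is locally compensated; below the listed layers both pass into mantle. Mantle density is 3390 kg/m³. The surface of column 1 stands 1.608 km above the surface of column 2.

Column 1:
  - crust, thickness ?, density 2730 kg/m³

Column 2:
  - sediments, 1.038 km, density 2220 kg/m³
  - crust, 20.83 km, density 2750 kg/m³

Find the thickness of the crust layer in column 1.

30.3 km

Take the compensation level at the base of the deeper column (depth z_c below the surface of column 1) and equate Σ ρ_i t_i down to z_c; mantle fills any gap and the z_c terms cancel.
Column 1: x×2730 + (z_c − 0 − x)×3390
Column 2: 1.608×0 + 1.038×2220 + 20.83×2750 + (z_c − 1.608 − 21.868)×3390
The z_c×3390 term appears on both sides and cancels. Collect the known terms of each column as K = Σ(ρt)_known − 3390 × (depth of known layers): K_1 = 0 − 3390×0 = 0; K_2 = 59586.86 − 3390×(1.608 + 21.868) = −19996.78.
Balance: K_1 − x×(3390 − 2730) = K_2, so x = (K_1 − K_2)/(3390 − 2730) = 19996.8/660 = 30.3 km.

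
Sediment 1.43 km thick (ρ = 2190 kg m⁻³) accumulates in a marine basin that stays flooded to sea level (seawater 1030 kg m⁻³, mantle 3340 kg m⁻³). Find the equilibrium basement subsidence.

0.718 km

Submarine loading: the sediment displaces seawater, and the subsidence is in turn flooded, so s (ρ_m − ρ_w) = t (ρ_sed − ρ_w).
s = 1.43 km × (2190 − 1030) / (3340 − 1030) = 0.718 km.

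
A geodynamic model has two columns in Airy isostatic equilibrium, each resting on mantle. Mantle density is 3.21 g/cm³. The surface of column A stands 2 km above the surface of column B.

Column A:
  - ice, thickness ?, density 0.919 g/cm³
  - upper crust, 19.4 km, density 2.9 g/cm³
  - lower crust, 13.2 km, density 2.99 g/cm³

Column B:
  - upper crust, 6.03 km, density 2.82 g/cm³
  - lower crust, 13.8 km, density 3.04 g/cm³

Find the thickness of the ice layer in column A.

0.96 km

Take the compensation level at the base of the deeper column (depth z_c below the surface of column A) and equate Σ ρ_i t_i down to z_c; mantle fills any gap and the z_c terms cancel.
Column A: x×0.919 + 19.4×2.9 + 13.2×2.99 + (z_c − 32.6 − x)×3.21
Column B: 2×0 + 6.03×2.82 + 13.8×3.04 + (z_c − 2 − 19.83)×3.21
The z_c×3.21 term appears on both sides and cancels. Collect the known terms of each column as K = Σ(ρt)_known − 3.21 × (depth of known layers): K_A = 95.728 − 3.21×32.6 = −8.918; K_B = 58.9566 − 3.21×(2 + 19.83) = −11.1177.
Balance: K_A − x×(3.21 − 0.919) = K_B, so x = (K_A − K_B)/(3.21 − 0.919) = 2.1997/2.291 = 0.96 km.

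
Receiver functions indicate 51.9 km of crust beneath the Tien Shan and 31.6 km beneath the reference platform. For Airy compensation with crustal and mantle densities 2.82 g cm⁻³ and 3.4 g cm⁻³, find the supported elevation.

3.46 km

Excess crust Δ = 51.9 km − 31.6 km = 20.3 km, split between elevation h and root r with h + r = Δ.
Airy balance ρ_c h = (ρ_m − ρ_c) r gives r = h ρ_c/(ρ_m − ρ_c), so h (1 + ρ_c/(ρ_m − ρ_c)) = Δ, i.e. h = Δ (ρ_m − ρ_c)/ρ_m.
h = 20.3 km × 0.58/3.4 = 3.46 km.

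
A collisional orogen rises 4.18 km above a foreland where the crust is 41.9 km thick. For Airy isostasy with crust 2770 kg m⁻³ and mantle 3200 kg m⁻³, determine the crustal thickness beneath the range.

73 km

Root depth r = h ρ_c / (ρ_m − ρ_c) = 4.18 km × 2770 / 430 = 26.93 km.
Total thickness = T + h + r = 41.9 km + 4.18 km + 26.93 km = 73 km.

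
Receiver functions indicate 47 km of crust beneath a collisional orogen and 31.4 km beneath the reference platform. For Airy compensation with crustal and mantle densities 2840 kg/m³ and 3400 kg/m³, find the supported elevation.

Excess crust Δ = 47 km − 31.4 km = 15.6 km, split between elevation h and root r with h + r = Δ.
Airy balance ρ_c h = (ρ_m − ρ_c) r gives r = h ρ_c/(ρ_m − ρ_c), so h (1 + ρ_c/(ρ_m − ρ_c)) = Δ, i.e. h = Δ (ρ_m − ρ_c)/ρ_m.
h = 15.6 km × 560/3400 = 2.57 km.

2.57 km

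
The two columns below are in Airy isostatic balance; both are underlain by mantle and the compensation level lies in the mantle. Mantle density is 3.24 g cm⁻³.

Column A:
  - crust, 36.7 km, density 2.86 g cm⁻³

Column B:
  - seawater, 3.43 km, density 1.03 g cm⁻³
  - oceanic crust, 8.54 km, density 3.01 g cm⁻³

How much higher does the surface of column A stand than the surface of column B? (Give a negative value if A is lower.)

For any compensation level in the mantle, the mantle terms cancel and isostasy reduces to e = (Σt_A − Σt_B) − (Σ(ρt)_A − Σ(ρt)_B) / ρ_m.
Σt_A = 36.7 km; Σt_B = 11.97 km; Σ(ρt)_A = 104.962; Σ(ρt)_B = 29.2383 (in km·g cm⁻³).
e = (36.7 − 11.97) − (104.962 − 29.2383) / 3.24 = 1.36 km.

1.36 km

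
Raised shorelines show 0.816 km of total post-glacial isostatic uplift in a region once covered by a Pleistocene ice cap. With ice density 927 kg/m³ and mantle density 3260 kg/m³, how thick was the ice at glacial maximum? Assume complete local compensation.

u = t ρ_ice/ρ_m → t = u ρ_m/ρ_ice = 0.816 km × 3260/927 = 2.87 km.

2.87 km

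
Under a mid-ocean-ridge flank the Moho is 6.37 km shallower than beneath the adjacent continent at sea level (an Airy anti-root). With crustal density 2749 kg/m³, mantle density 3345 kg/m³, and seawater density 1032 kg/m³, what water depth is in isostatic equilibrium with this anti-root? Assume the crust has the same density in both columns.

Replacing a thickness d of crust by seawater at the top must be balanced by replacing crust with mantle at the base: d (ρ_c − ρ_w) = a (ρ_m − ρ_c).
d = a (ρ_m − ρ_c)/(ρ_c − ρ_w) = 6.37 km × 596/1717 = 2.21 km.

2.21 km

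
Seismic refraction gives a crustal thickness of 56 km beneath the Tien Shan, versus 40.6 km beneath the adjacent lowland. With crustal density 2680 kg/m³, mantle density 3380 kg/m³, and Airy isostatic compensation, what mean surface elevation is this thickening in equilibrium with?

Excess crust Δ = 56 km − 40.6 km = 15.4 km, split between elevation h and root r with h + r = Δ.
Airy balance ρ_c h = (ρ_m − ρ_c) r gives r = h ρ_c/(ρ_m − ρ_c), so h (1 + ρ_c/(ρ_m − ρ_c)) = Δ, i.e. h = Δ (ρ_m − ρ_c)/ρ_m.
h = 15.4 km × 700/3380 = 3.19 km.

3.19 km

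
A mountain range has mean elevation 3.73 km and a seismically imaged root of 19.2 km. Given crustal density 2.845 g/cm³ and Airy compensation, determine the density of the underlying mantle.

3.4 g/cm³

Airy balance: ρ_c h = (ρ_m − ρ_c) r → ρ_m = ρ_c (1 + h/r).
ρ_m = 2.845 × (1 + 3.73 km/19.2 km) = 3.4 g/cm³.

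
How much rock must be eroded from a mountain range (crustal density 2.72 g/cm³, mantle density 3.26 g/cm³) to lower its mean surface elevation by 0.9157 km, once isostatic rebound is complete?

Net drop Δ = e − u = e − e ρ_c/ρ_m = e (ρ_m − ρ_c)/ρ_m.
e = Δ ρ_m/(ρ_m − ρ_c) = 0.9157 km × 3.26/0.54 = 5.53 km.

5.53 km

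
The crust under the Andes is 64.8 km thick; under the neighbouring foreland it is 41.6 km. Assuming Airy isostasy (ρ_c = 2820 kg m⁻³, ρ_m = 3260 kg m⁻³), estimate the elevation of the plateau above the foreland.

Excess crust Δ = 64.8 km − 41.6 km = 23.2 km, split between elevation h and root r with h + r = Δ.
Airy balance ρ_c h = (ρ_m − ρ_c) r gives r = h ρ_c/(ρ_m − ρ_c), so h (1 + ρ_c/(ρ_m − ρ_c)) = Δ, i.e. h = Δ (ρ_m − ρ_c)/ρ_m.
h = 23.2 km × 440/3260 = 3.13 km.

3.13 km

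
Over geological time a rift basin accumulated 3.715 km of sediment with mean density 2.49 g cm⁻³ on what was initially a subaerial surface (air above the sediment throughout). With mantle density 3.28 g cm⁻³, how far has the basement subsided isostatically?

2.82 km

Subaerial load: s = t ρ_sed / ρ_m = 3.715 km × 2.49/3.28 = 2.82 km.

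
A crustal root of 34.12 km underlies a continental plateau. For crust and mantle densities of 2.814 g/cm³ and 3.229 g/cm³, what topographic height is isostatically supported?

5.03 km

In Airy isostatic equilibrium: ρ_c h = (ρ_m − ρ_c) r.
h = r (ρ_m − ρ_c) / ρ_c = 34.12 km × (3.229 − 2.814) / 2.814 = 5.03 km.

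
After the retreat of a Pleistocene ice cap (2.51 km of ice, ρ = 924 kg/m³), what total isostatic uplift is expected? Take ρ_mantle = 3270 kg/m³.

Removing the load lets mantle flow back in; uplift u satisfies ρ_ice t = ρ_m u.
u = t ρ_ice/ρ_m = 2.51 km × 924/3270 = 0.709 km.

0.709 km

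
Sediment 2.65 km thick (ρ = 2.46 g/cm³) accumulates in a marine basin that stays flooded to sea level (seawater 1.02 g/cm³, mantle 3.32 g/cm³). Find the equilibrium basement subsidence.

1.66 km

Submarine loading: the sediment displaces seawater, and the subsidence is in turn flooded, so s (ρ_m − ρ_w) = t (ρ_sed − ρ_w).
s = 2.65 km × (2.46 − 1.02) / (3.32 − 1.02) = 1.66 km.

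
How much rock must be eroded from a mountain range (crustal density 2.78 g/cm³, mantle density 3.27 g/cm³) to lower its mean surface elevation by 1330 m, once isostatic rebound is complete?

Net drop Δ = e − u = e − e ρ_c/ρ_m = e (ρ_m − ρ_c)/ρ_m.
e = Δ ρ_m/(ρ_m − ρ_c) = 1330 m × 3.27/0.49 = 8880 m.

8880 m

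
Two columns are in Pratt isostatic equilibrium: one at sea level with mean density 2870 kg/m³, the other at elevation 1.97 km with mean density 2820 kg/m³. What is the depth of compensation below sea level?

ρ_ref D = ρ (D + h) → D (ρ_ref − ρ) = ρ h.
D = ρ h/(ρ_ref − ρ) = 2820 × 1.97 km/(2870 − 2820) = 111 km.

111 km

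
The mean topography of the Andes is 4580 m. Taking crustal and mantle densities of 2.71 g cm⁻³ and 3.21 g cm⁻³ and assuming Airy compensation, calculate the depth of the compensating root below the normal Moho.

24800 m

Equating mass per unit area of the two columns: the weight of the topography is balanced by the buoyancy of the root, ρ_c h = (ρ_m − ρ_c) r.
r = h · ρ_c / (ρ_m − ρ_c) = 4580 m × 2.71 / (3.21 − 2.71) = 24800 m.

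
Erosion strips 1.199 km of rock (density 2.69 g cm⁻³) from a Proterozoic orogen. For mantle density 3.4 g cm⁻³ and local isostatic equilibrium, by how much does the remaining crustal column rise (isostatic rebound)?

0.949 km

Unloading: uplift u = e ρ_c/ρ_m = 1.199 km × 2.69/3.4 = 0.949 km.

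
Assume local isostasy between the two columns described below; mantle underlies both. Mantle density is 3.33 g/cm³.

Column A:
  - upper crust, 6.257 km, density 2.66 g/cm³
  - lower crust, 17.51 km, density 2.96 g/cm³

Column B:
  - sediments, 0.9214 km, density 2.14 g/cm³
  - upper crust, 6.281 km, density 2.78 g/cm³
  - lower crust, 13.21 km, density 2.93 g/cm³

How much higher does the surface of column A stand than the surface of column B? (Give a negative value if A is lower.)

For any compensation level in the mantle, the mantle terms cancel and isostasy reduces to e = (Σt_A − Σt_B) − (Σ(ρt)_A − Σ(ρt)_B) / ρ_m.
Σt_A = 23.767 km; Σt_B = 20.4124 km; Σ(ρt)_A = 68.47322; Σ(ρt)_B = 58.138276 (in km·g/cm³).
e = (23.767 − 20.4124) − (68.47322 − 58.138276) / 3.33 = 0.251 km.

0.251 km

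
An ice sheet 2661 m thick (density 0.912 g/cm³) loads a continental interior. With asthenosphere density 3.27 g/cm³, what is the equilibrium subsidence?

By Archimedes' principle applied to the lithosphere: the ice load ρ_ice t is balanced by mantle displaced below, ρ_m s.
s = t ρ_ice / ρ_m = 2661 m × 0.912/3.27 = 742 m.

742 m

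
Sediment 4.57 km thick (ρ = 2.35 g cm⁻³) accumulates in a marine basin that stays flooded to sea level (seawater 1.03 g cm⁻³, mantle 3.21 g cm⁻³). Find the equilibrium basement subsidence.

2.77 km

Submarine loading: the sediment displaces seawater, and the subsidence is in turn flooded, so s (ρ_m − ρ_w) = t (ρ_sed − ρ_w).
s = 4.57 km × (2.35 − 1.03) / (3.21 − 1.03) = 2.77 km.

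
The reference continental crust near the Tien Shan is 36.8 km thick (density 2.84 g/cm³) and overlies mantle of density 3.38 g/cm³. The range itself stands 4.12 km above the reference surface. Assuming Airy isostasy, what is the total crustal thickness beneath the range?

Root depth r = h ρ_c / (ρ_m − ρ_c) = 4.12 km × 2.84 / 0.54 = 21.67 km.
Total thickness = T + h + r = 36.8 km + 4.12 km + 21.67 km = 62.6 km.

62.6 km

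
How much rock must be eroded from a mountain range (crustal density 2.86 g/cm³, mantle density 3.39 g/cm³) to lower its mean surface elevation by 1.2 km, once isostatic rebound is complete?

Net drop Δ = e − u = e − e ρ_c/ρ_m = e (ρ_m − ρ_c)/ρ_m.
e = Δ ρ_m/(ρ_m − ρ_c) = 1.2 km × 3.39/0.53 = 7.68 km.

7.68 km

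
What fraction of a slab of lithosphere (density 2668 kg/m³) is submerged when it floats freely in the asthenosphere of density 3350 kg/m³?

0.796

Submerged fraction = ρ_obj/ρ_fluid = 2668/3350 = 0.796.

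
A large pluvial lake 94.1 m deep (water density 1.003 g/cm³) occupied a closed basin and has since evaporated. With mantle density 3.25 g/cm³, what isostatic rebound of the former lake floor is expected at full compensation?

29 m

u = d ρ_w/ρ_m = 94.1 m × 1.003/3.25 = 29 m.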